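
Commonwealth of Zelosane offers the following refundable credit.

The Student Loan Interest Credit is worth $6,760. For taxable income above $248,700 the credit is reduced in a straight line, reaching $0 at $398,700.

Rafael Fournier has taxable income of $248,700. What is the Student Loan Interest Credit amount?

$6,760

Student Loan Interest Credit: $248,700 is at or below the $248,700 threshold, so the full $6,760 applies.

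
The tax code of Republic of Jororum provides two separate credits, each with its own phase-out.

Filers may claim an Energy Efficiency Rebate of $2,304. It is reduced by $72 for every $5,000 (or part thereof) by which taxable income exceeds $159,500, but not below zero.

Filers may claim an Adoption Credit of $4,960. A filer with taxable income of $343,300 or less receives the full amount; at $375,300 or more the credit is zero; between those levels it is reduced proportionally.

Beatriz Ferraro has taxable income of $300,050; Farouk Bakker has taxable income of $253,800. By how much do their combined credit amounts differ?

Beatriz ($300,050): Energy Efficiency Rebate: income exceeds $159,500 by $140,550, which is 29 full-or-partial $5,000 increments; reduction = 29 × $72 = $2,088, leaving $216. Adoption Credit: $300,050 is at or below the $343,300 threshold, so the full $4,960 applies. total $216 + $4,960 = $5,176
Farouk ($253,800): Energy Efficiency Rebate: income exceeds $159,500 by $94,300, which is 19 full-or-partial $5,000 increments; reduction = 19 × $72 = $1,368, leaving $936. Adoption Credit: $253,800 is at or below the $343,300 threshold, so the full $4,960 applies. total $936 + $4,960 = $5,896
Difference: |$5,176 − $5,896| = $720.

$720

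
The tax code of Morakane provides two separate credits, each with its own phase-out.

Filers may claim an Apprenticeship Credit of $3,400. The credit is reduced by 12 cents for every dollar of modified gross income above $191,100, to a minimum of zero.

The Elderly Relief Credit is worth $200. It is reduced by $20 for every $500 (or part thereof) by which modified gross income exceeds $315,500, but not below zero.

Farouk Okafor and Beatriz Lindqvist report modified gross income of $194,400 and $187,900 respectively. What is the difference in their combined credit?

Farouk ($194,400): Apprenticeship Credit: 12% of the $3,300 excess over $191,100 is $396; credit = $3,400 − $396 = $3,004. Elderly Relief Credit: $194,400 is at or below the $315,500 threshold, so the full $200 applies. total $3,004 + $200 = $3,204
Beatriz ($187,900): Apprenticeship Credit: $187,900 is at or below the $191,100 threshold, so the full $3,400 applies. Elderly Relief Credit: $187,900 is at or below the $315,500 threshold, so the full $200 applies. total $3,400 + $200 = $3,600
Difference: |$3,204 − $3,600| = $396.

$396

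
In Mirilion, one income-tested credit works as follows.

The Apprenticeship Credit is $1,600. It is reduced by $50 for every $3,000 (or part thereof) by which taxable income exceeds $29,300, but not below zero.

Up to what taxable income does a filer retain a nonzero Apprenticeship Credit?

$122,300

After 31 increments the reduction is 31 × $50 = $1,550, leaving $50; one more increment wipes it out. Increment 31 ends at excess 31 × $3,000 = $93,000, so the highest qualifying income is $29,300 + $93,000 = $122,300.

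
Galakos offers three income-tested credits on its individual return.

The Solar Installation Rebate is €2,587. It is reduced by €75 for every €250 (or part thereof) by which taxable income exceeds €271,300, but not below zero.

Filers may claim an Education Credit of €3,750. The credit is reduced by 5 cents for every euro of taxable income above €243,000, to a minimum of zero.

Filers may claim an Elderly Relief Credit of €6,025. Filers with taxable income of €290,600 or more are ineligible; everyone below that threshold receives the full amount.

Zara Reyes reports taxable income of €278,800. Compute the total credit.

€8,322

Solar Installation Rebate: income exceeds €271,300 by €7,500, which is 30 full-or-partial €250 increments; reduction = 30 × €75 = €2,250, leaving €337.
Education Credit: 5% of the €35,800 excess over €243,000 is €1,790; credit = €3,750 − €1,790 = €1,960.
Elderly Relief Credit: €278,800 is below the €290,600 cutoff, so the full €6,025 applies.
Total: €337 + €1,960 + €6,025 = €8,322.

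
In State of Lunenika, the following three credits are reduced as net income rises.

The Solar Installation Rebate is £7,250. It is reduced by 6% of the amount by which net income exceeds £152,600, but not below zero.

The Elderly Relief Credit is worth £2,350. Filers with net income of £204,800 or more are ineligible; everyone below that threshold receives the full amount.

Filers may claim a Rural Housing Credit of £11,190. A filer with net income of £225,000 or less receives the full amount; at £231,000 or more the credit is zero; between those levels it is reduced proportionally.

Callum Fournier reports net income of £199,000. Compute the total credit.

Solar Installation Rebate: 6% of the £46,400 excess over £152,600 is £2,784; credit = £7,250 − £2,784 = £4,466.
Elderly Relief Credit: £199,000 is below the £204,800 cutoff, so the full £2,350 applies.
Rural Housing Credit: £199,000 is at or below the £225,000 threshold, so the full £11,190 applies.
Total: £4,466 + £2,350 + £11,190 = £18,006.

£18,006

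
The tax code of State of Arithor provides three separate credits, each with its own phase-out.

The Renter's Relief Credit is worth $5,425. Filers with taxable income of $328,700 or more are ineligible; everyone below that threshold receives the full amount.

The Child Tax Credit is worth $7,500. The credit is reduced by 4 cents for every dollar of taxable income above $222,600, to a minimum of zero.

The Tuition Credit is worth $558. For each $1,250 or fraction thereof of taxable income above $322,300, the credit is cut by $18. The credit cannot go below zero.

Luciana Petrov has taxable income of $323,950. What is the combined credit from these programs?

$9,393

Renter's Relief Credit: $323,950 is below the $328,700 cutoff, so the full $5,425 applies.
Child Tax Credit: 4% of the $101,350 excess over $222,600 is $4,054; credit = $7,500 − $4,054 = $3,446.
Tuition Credit: income exceeds $322,300 by $1,650, which is 2 full-or-partial $1,250 increments; reduction = 2 × $18 = $36, leaving $522.
Total: $5,425 + $3,446 + $522 = $9,393.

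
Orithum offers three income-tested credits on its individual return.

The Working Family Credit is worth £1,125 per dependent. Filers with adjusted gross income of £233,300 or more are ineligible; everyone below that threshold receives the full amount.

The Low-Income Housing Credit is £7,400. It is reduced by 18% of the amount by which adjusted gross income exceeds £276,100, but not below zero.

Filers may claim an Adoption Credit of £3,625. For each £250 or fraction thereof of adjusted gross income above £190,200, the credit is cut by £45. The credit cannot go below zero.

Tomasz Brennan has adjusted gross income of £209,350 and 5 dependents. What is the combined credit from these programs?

£13,185

Working Family Credit: base = 5 × £1,125 = £5,625. £209,350 is below the £233,300 cutoff, so the full £5,625 applies.
Low-Income Housing Credit: £209,350 is at or below the £276,100 threshold, so the full £7,400 applies.
Adoption Credit: income exceeds £190,200 by £19,150, which is 77 full-or-partial £250 increments; reduction = 77 × £45 = £3,465, leaving £160.
Total: £5,625 + £7,400 + £160 = £13,185.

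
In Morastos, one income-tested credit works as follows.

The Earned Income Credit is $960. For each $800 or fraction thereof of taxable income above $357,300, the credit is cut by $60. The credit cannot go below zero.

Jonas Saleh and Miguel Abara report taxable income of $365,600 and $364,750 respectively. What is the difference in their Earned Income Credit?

$60

Jonas ($365,600): Earned Income Credit: income exceeds $357,300 by $8,300, which is 11 full-or-partial $800 increments; reduction = 11 × $60 = $660, leaving $300.
Miguel ($364,750): Earned Income Credit: income exceeds $357,300 by $7,450, which is 10 full-or-partial $800 increments; reduction = 10 × $60 = $600, leaving $360.
Difference: |$300 − $360| = $60.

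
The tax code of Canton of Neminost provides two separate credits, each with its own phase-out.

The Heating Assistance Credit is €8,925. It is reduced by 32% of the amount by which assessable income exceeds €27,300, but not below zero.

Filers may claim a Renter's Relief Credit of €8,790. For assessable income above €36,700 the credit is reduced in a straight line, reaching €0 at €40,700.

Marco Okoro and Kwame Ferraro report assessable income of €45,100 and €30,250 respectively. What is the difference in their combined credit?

Marco (€45,100): Heating Assistance Credit: 32% of the €17,800 excess over €27,300 is €5,696; credit = €8,925 − €5,696 = €3,229. Renter's Relief Credit: €45,100 is at or above €40,700, so the credit is €0. total €3,229 + €0 = €3,229
Kwame (€30,250): Heating Assistance Credit: 32% of the €2,950 excess over €27,300 is €944; credit = €8,925 − €944 = €7,981. Renter's Relief Credit: €30,250 is at or below the €36,700 threshold, so the full €8,790 applies. total €7,981 + €8,790 = €16,771
Difference: |€3,229 − €16,771| = €13,542.

€13,542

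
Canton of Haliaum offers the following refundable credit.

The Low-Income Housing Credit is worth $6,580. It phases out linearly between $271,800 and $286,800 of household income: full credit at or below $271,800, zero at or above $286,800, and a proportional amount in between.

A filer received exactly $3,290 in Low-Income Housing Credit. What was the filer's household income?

$3,290 is 3,290/6,580 of the full $6,580, so 3,290/6,580 of the $15,000 range has been used: income = $271,800 + $15,000 × 3,290/6,580 = $279,300.

$279,300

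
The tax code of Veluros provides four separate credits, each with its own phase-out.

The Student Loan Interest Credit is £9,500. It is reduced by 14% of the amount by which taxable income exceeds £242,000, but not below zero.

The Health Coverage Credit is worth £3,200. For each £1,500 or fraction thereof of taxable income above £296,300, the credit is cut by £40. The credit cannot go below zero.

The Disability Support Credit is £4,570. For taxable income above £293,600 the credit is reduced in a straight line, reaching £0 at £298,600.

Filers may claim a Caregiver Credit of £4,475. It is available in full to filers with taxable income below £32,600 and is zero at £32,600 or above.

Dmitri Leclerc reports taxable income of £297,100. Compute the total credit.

£6,317

Student Loan Interest Credit: 14% of the £55,100 excess over £242,000 is £7,714; credit = £9,500 − £7,714 = £1,786.
Health Coverage Credit: income exceeds £296,300 by £800, which is 1 full-or-partial £1,500 increment; reduction = 1 × £40 = £40, leaving £3,160.
Disability Support Credit: £297,100 is £3,500 into a £5,000 phase-out range, leaving 1,500/5,000 of the credit: £4,570 × 1,500/5,000 = £1,371.
Caregiver Credit: £297,100 meets or exceeds the £32,600 cutoff, so the credit is £0.
Total: £1,786 + £3,160 + £1,371 + £0 = £6,317.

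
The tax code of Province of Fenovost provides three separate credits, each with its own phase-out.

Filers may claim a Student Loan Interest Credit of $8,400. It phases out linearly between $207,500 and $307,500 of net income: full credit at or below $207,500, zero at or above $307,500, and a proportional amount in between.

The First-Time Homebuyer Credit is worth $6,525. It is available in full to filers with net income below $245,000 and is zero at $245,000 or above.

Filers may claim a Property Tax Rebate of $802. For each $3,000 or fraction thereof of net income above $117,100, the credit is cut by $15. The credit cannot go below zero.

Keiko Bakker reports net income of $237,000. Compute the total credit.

Student Loan Interest Credit: $237,000 is $29,500 into a $100,000 phase-out range, leaving 70,500/100,000 of the credit: $8,400 × 70,500/100,000 = $5,922.
First-Time Homebuyer Credit: $237,000 is below the $245,000 cutoff, so the full $6,525 applies.
Property Tax Rebate: income exceeds $117,100 by $119,900, which is 40 full-or-partial $3,000 increments; reduction = 40 × $15 = $600, leaving $202.
Total: $5,922 + $6,525 + $202 = $12,649.

$12,649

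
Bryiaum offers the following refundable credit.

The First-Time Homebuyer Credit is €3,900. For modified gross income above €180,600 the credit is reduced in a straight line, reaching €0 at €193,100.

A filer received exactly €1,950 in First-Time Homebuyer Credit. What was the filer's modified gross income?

€1,950 is 1,950/3,900 of the full €3,900, so 1,950/3,900 of the €12,500 range has been used: income = €180,600 + €12,500 × 1,950/3,900 = €186,850.

€186,850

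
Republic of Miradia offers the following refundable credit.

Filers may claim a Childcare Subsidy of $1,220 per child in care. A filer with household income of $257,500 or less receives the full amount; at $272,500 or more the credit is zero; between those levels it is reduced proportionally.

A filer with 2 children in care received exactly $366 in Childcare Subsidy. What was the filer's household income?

Full credit = 2 × $1,220 = $2,440.
$366 is 366/2,440 of the full $2,440, so 2,074/2,440 of the $15,000 range has been used: income = $257,500 + $15,000 × 2,074/2,440 = $270,250.

$270,250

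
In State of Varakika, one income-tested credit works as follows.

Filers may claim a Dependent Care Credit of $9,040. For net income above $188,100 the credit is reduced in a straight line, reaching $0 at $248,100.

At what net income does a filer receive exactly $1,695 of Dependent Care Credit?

$1,695 is 1,695/9,040 of the full $9,040, so 7,345/9,040 of the $60,000 range has been used: income = $188,100 + $60,000 × 7,345/9,040 = $236,850.

$236,850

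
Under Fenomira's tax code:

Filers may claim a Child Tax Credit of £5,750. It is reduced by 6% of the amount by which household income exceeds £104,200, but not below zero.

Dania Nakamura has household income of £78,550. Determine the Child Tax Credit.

£5,750

Child Tax Credit: £78,550 is at or below the £104,200 threshold, so the full £5,750 applies.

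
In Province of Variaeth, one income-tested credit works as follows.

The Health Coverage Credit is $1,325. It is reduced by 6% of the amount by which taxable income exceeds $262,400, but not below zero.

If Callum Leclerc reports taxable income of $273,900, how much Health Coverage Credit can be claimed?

$635

Health Coverage Credit: 6% of the $11,500 excess over $262,400 is $690; credit = $1,325 − $690 = $635.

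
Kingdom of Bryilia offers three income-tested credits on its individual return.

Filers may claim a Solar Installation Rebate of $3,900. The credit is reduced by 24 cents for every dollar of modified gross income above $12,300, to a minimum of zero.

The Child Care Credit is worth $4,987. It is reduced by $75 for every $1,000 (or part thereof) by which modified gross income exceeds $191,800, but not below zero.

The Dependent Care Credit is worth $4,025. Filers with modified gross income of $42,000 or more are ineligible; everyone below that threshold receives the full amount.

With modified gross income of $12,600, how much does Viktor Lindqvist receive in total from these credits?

$12,840

Solar Installation Rebate: 24% of the $300 excess over $12,300 is $72; credit = $3,900 − $72 = $3,828.
Child Care Credit: $12,600 is at or below the $191,800 threshold, so the full $4,987 applies.
Dependent Care Credit: $12,600 is below the $42,000 cutoff, so the full $4,025 applies.
Total: $3,828 + $4,987 + $4,025 = $12,840.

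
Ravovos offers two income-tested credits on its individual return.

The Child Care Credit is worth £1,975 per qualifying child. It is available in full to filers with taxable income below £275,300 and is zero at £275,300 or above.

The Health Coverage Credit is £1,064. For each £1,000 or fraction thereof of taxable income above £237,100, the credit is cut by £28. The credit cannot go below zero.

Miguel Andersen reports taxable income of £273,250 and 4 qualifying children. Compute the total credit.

£7,928

Child Care Credit: base = 4 × £1,975 = £7,900. £273,250 is below the £275,300 cutoff, so the full £7,900 applies.
Health Coverage Credit: income exceeds £237,100 by £36,150, which is 37 full-or-partial £1,000 increments; reduction = 37 × £28 = £1,036, leaving £28.
Total: £7,900 + £28 = £7,928.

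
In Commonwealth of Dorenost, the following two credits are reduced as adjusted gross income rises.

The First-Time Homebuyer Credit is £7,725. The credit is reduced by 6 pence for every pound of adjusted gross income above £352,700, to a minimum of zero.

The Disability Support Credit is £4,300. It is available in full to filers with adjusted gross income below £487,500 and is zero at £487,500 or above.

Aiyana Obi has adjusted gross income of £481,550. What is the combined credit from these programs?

£4,300

First-Time Homebuyer Credit: 6% of the £128,850 excess over £352,700 is £7,731 ≥ base, so the credit is £0.
Disability Support Credit: £481,550 is below the £487,500 cutoff, so the full £4,300 applies.
Total: £0 + £4,300 = £4,300.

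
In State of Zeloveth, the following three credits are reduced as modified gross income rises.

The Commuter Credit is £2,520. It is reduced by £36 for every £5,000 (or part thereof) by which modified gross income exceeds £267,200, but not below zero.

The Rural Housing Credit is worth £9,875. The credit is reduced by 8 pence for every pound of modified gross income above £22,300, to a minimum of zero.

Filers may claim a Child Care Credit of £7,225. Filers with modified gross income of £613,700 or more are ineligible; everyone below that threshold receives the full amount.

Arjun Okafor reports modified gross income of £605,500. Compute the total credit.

Commuter Credit: income exceeds £267,200 by £338,300, which is 68 full-or-partial £5,000 increments; reduction = 68 × £36 = £2,448, leaving £72.
Rural Housing Credit: 8% of the £583,200 excess over £22,300 is £46,656 ≥ base, so the credit is £0.
Child Care Credit: £605,500 is below the £613,700 cutoff, so the full £7,225 applies.
Total: £72 + £0 + £7,225 = £7,297.

£7,297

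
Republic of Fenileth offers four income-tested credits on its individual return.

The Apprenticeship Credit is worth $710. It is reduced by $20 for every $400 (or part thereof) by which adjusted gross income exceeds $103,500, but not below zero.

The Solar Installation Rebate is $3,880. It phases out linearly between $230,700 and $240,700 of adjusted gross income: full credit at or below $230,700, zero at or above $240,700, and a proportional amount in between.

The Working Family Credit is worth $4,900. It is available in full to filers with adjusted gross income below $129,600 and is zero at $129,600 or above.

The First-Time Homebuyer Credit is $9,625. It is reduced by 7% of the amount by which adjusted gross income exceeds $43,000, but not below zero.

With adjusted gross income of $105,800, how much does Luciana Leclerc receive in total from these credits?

Apprenticeship Credit: income exceeds $103,500 by $2,300, which is 6 full-or-partial $400 increments; reduction = 6 × $20 = $120, leaving $590.
Solar Installation Rebate: $105,800 is at or below the $230,700 threshold, so the full $3,880 applies.
Working Family Credit: $105,800 is below the $129,600 cutoff, so the full $4,900 applies.
First-Time Homebuyer Credit: 7% of the $62,800 excess over $43,000 is $4,396; credit = $9,625 − $4,396 = $5,229.
Total: $590 + $3,880 + $4,900 + $5,229 = $14,599.

$14,599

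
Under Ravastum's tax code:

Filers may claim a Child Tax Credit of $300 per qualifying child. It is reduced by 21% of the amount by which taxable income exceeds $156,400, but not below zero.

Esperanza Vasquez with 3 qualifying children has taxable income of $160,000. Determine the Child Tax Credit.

$144

Child Tax Credit: base = 3 × $300 = $900. 21% of the $3,600 excess over $156,400 is $756; credit = $900 − $756 = $144.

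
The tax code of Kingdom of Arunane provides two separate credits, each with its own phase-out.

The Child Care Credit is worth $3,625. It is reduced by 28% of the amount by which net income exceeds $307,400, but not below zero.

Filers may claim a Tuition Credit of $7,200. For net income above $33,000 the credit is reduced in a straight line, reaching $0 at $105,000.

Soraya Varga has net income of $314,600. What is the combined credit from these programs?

Child Care Credit: 28% of the $7,200 excess over $307,400 is $2,016; credit = $3,625 − $2,016 = $1,609.
Tuition Credit: $314,600 is at or above $105,000, so the credit is $0.
Total: $1,609 + $0 = $1,609.

$1,609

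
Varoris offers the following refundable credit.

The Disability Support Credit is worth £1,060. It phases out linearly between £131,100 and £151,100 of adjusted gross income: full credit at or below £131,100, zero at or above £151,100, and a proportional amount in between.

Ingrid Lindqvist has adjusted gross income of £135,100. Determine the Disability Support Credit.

£848

Disability Support Credit: £135,100 is £4,000 into a £20,000 phase-out range, leaving 16,000/20,000 of the credit: £1,060 × 16,000/20,000 = £848.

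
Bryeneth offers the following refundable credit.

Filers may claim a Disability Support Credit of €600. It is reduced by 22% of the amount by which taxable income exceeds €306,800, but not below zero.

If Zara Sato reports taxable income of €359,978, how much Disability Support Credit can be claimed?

Disability Support Credit: 22% of the €53,178 excess over €306,800 is €11,699.16 ≥ base, so the credit is €0.

€0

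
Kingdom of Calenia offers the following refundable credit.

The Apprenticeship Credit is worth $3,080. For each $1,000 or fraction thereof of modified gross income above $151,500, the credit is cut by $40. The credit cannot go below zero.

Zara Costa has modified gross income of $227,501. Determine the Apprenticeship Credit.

$0

Apprenticeship Credit: income exceeds $151,500 by $76,001 → 77 increments × $40 = $3,080 ≥ base, so the credit is $0.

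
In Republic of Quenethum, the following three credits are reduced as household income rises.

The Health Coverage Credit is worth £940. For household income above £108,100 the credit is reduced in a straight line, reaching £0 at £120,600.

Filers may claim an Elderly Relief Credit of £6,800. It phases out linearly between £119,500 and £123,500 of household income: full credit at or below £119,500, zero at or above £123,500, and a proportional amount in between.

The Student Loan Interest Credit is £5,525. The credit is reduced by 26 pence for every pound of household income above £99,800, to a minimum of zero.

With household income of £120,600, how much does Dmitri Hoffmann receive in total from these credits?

Health Coverage Credit: £120,600 is at or above £120,600, so the credit is £0.
Elderly Relief Credit: £120,600 is £1,100 into a £4,000 phase-out range, leaving 2,900/4,000 of the credit: £6,800 × 2,900/4,000 = £4,930.
Student Loan Interest Credit: 26% of the £20,800 excess over £99,800 is £5,408; credit = £5,525 − £5,408 = £117.
Total: £0 + £4,930 + £117 = £5,047.

£5,047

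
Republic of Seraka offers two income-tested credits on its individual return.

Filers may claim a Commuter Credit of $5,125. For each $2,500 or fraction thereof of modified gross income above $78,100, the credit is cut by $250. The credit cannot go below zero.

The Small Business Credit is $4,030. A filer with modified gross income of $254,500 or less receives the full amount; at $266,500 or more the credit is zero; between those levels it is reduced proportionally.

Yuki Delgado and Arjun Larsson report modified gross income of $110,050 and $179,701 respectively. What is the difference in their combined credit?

Yuki ($110,050): Commuter Credit: income exceeds $78,100 by $31,950, which is 13 full-or-partial $2,500 increments; reduction = 13 × $250 = $3,250, leaving $1,875. Small Business Credit: $110,050 is at or below the $254,500 threshold, so the full $4,030 applies. total $1,875 + $4,030 = $5,905
Arjun ($179,701): Commuter Credit: income exceeds $78,100 by $101,601 → 41 increments × $250 = $10,250 ≥ base, so the credit is $0. Small Business Credit: $179,701 is at or below the $254,500 threshold, so the full $4,030 applies. total $0 + $4,030 = $4,030
Difference: |$5,905 − $4,030| = $1,875.

$1,875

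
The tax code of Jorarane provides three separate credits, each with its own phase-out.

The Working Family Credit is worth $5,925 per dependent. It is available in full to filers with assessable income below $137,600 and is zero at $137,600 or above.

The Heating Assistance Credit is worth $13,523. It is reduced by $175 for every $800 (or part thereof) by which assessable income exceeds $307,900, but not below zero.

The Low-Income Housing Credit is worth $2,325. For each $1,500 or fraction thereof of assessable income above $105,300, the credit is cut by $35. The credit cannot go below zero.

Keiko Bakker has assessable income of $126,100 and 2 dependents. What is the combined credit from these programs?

$27,208

Working Family Credit: base = 2 × $5,925 = $11,850. $126,100 is below the $137,600 cutoff, so the full $11,850 applies.
Heating Assistance Credit: $126,100 is at or below the $307,900 threshold, so the full $13,523 applies.
Low-Income Housing Credit: income exceeds $105,300 by $20,800, which is 14 full-or-partial $1,500 increments; reduction = 14 × $35 = $490, leaving $1,835.
Total: $11,850 + $13,523 + $1,835 = $27,208.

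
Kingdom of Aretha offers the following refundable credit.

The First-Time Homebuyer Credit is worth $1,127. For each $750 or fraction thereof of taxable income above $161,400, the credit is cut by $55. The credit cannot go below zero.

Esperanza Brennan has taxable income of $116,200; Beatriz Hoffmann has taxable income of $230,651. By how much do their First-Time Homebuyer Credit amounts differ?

$1,127

Esperanza ($116,200): First-Time Homebuyer Credit: $116,200 is at or below the $161,400 threshold, so the full $1,127 applies.
Beatriz ($230,651): First-Time Homebuyer Credit: income exceeds $161,400 by $69,251 → 93 increments × $55 = $5,115 ≥ base, so the credit is $0.
Difference: |$1,127 − $0| = $1,127.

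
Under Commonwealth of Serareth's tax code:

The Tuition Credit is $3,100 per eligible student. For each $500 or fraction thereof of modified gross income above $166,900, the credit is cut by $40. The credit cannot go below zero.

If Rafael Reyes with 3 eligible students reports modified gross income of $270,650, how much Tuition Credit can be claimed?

Tuition Credit: base = 3 × $3,100 = $9,300. income exceeds $166,900 by $103,750, which is 208 full-or-partial $500 increments; reduction = 208 × $40 = $8,320, leaving $980.

$980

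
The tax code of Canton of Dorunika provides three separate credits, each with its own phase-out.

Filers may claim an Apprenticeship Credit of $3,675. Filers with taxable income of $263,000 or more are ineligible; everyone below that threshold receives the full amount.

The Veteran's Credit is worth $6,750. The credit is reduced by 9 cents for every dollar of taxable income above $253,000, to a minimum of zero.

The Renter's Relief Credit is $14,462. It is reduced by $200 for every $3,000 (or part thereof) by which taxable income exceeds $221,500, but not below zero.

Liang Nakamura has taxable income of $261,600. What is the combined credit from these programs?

Apprenticeship Credit: $261,600 is below the $263,000 cutoff, so the full $3,675 applies.
Veteran's Credit: 9% of the $8,600 excess over $253,000 is $774; credit = $6,750 − $774 = $5,976.
Renter's Relief Credit: income exceeds $221,500 by $40,100, which is 14 full-or-partial $3,000 increments; reduction = 14 × $200 = $2,800, leaving $11,662.
Total: $3,675 + $5,976 + $11,662 = $21,313.

$21,313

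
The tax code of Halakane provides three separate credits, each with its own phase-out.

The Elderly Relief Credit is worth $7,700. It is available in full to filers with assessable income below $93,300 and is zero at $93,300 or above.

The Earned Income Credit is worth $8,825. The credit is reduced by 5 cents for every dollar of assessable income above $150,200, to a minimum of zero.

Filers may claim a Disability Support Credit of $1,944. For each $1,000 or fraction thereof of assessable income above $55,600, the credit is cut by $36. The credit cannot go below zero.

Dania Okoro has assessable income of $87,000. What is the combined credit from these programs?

Elderly Relief Credit: $87,000 is below the $93,300 cutoff, so the full $7,700 applies.
Earned Income Credit: $87,000 is at or below the $150,200 threshold, so the full $8,825 applies.
Disability Support Credit: income exceeds $55,600 by $31,400, which is 32 full-or-partial $1,000 increments; reduction = 32 × $36 = $1,152, leaving $792.
Total: $7,700 + $8,825 + $792 = $17,317.

$17,317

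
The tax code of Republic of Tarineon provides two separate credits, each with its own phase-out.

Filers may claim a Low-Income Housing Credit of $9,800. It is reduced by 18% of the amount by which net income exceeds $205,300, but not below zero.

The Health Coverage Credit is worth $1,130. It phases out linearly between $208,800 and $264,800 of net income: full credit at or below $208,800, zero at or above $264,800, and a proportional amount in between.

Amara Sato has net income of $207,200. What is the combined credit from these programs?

$10,588

Low-Income Housing Credit: 18% of the $1,900 excess over $205,300 is $342; credit = $9,800 − $342 = $9,458.
Health Coverage Credit: $207,200 is at or below the $208,800 threshold, so the full $1,130 applies.
Total: $9,458 + $1,130 = $10,588.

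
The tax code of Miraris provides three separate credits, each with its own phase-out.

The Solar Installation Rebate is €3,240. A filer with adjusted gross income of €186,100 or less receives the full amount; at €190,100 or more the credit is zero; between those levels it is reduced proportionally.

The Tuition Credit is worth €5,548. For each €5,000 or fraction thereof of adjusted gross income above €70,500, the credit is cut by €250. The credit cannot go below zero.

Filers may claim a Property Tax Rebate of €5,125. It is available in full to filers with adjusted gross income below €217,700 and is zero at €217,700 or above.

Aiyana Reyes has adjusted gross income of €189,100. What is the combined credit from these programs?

€5,935

Solar Installation Rebate: €189,100 is €3,000 into a €4,000 phase-out range, leaving 1,000/4,000 of the credit: €3,240 × 1,000/4,000 = €810.
Tuition Credit: income exceeds €70,500 by €118,600 → 24 increments × €250 = €6,000 ≥ base, so the credit is €0.
Property Tax Rebate: €189,100 is below the €217,700 cutoff, so the full €5,125 applies.
Total: €810 + €0 + €5,125 = €5,935.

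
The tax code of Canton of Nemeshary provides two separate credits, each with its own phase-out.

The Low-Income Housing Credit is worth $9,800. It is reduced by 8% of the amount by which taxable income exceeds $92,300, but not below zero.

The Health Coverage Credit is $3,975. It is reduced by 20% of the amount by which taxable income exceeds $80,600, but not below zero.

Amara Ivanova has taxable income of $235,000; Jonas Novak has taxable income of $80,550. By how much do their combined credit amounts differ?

$13,775

Amara ($235,000): Low-Income Housing Credit: 8% of the $142,700 excess over $92,300 is $11,416 ≥ base, so the credit is $0. Health Coverage Credit: 20% of the $154,400 excess over $80,600 is $30,880 ≥ base, so the credit is $0. total $0 + $0 = $0
Jonas ($80,550): Low-Income Housing Credit: $80,550 is at or below the $92,300 threshold, so the full $9,800 applies. Health Coverage Credit: $80,550 is at or below the $80,600 threshold, so the full $3,975 applies. total $9,800 + $3,975 = $13,775
Difference: |$0 − $13,775| = $13,775.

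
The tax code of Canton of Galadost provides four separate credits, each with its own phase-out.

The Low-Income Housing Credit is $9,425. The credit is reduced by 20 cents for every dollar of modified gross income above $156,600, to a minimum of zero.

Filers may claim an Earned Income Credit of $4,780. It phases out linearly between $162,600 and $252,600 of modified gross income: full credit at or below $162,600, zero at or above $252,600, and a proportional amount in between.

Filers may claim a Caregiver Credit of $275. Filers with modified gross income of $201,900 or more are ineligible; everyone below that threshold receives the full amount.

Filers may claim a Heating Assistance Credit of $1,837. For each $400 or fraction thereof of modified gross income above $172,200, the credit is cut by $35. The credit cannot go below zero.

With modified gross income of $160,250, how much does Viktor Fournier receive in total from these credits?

Low-Income Housing Credit: 20% of the $3,650 excess over $156,600 is $730; credit = $9,425 − $730 = $8,695.
Earned Income Credit: $160,250 is at or below the $162,600 threshold, so the full $4,780 applies.
Caregiver Credit: $160,250 is below the $201,900 cutoff, so the full $275 applies.
Heating Assistance Credit: $160,250 is at or below the $172,200 threshold, so the full $1,837 applies.
Total: $8,695 + $4,780 + $275 + $1,837 = $15,587.

$15,587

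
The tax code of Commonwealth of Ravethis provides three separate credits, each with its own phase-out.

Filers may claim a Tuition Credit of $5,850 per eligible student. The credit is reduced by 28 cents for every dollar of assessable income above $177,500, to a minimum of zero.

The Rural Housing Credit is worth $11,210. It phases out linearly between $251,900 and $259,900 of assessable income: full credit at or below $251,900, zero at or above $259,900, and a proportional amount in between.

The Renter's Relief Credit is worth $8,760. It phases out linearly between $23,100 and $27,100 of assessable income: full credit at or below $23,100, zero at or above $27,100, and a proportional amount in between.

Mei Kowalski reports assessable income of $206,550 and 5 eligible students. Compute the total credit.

Tuition Credit: base = 5 × $5,850 = $29,250. 28% of the $29,050 excess over $177,500 is $8,134; credit = $29,250 − $8,134 = $21,116.
Rural Housing Credit: $206,550 is at or below the $251,900 threshold, so the full $11,210 applies.
Renter's Relief Credit: $206,550 is at or above $27,100, so the credit is $0.
Total: $21,116 + $11,210 + $0 = $32,326.

$32,326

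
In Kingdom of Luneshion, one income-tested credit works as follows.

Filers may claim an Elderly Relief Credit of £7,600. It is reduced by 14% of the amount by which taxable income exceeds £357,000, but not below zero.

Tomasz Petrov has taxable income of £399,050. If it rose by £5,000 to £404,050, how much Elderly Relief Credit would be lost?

£700

At £399,050 — 14% of the £42,050 excess over £357,000 is £5,887; credit = £7,600 − £5,887 = £1,713.
At £404,050 — 14% of the £47,050 excess over £357,000 is £6,587; credit = £7,600 − £6,587 = £1,013.
Lost: £1,713 − £1,013 = £700.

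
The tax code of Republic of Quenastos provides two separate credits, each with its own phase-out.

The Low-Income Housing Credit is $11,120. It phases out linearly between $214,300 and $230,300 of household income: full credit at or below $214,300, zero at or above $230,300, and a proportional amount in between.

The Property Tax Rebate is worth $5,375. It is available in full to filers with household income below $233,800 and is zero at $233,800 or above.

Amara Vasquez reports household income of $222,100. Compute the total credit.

Low-Income Housing Credit: $222,100 is $7,800 into a $16,000 phase-out range, leaving 8,200/16,000 of the credit: $11,120 × 8,200/16,000 = $5,699.
Property Tax Rebate: $222,100 is below the $233,800 cutoff, so the full $5,375 applies.
Total: $5,699 + $5,375 = $11,074.

$11,074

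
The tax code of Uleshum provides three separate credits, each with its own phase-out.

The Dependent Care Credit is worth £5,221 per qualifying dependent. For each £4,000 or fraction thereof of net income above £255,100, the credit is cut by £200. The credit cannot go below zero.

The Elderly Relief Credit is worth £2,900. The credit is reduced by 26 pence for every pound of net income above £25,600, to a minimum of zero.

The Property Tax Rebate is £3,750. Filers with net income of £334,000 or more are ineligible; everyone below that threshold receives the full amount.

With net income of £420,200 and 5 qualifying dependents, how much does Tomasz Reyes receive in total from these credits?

Dependent Care Credit: base = 5 × £5,221 = £26,105. income exceeds £255,100 by £165,100, which is 42 full-or-partial £4,000 increments; reduction = 42 × £200 = £8,400, leaving £17,705.
Elderly Relief Credit: 26% of the £394,600 excess over £25,600 is £102,596 ≥ base, so the credit is £0.
Property Tax Rebate: £420,200 meets or exceeds the £334,000 cutoff, so the credit is £0.
Total: £17,705 + £0 + £0 = £17,705.

£17,705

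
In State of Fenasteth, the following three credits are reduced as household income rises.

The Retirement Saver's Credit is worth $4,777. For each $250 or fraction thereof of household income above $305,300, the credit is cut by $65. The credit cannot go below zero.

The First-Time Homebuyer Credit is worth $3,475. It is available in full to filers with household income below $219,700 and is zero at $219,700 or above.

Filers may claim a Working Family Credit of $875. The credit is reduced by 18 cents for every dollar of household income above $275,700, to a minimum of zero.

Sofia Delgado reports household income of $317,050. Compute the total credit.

Retirement Saver's Credit: income exceeds $305,300 by $11,750, which is 47 full-or-partial $250 increments; reduction = 47 × $65 = $3,055, leaving $1,722.
First-Time Homebuyer Credit: $317,050 meets or exceeds the $219,700 cutoff, so the credit is $0.
Working Family Credit: 18% of the $41,350 excess over $275,700 is $7,443 ≥ base, so the credit is $0.
Total: $1,722 + $0 + $0 = $1,722.

$1,722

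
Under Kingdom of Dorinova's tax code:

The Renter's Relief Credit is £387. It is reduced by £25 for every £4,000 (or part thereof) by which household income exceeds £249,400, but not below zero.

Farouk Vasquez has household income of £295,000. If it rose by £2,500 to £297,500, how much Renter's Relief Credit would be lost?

At £295,000 — income exceeds £249,400 by £45,600, which is 12 full-or-partial £4,000 increments; reduction = 12 × £25 = £300, leaving £87.
At £297,500 — income exceeds £249,400 by £48,100, which is 13 full-or-partial £4,000 increments; reduction = 13 × £25 = £325, leaving £62.
Lost: £87 − £62 = £25.

£25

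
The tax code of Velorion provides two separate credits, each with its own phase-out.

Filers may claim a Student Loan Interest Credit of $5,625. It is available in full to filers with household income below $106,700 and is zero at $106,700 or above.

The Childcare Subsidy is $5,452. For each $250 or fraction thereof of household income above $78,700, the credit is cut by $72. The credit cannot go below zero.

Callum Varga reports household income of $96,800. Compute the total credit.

$5,821

Student Loan Interest Credit: $96,800 is below the $106,700 cutoff, so the full $5,625 applies.
Childcare Subsidy: income exceeds $78,700 by $18,100, which is 73 full-or-partial $250 increments; reduction = 73 × $72 = $5,256, leaving $196.
Total: $5,625 + $196 = $5,821.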